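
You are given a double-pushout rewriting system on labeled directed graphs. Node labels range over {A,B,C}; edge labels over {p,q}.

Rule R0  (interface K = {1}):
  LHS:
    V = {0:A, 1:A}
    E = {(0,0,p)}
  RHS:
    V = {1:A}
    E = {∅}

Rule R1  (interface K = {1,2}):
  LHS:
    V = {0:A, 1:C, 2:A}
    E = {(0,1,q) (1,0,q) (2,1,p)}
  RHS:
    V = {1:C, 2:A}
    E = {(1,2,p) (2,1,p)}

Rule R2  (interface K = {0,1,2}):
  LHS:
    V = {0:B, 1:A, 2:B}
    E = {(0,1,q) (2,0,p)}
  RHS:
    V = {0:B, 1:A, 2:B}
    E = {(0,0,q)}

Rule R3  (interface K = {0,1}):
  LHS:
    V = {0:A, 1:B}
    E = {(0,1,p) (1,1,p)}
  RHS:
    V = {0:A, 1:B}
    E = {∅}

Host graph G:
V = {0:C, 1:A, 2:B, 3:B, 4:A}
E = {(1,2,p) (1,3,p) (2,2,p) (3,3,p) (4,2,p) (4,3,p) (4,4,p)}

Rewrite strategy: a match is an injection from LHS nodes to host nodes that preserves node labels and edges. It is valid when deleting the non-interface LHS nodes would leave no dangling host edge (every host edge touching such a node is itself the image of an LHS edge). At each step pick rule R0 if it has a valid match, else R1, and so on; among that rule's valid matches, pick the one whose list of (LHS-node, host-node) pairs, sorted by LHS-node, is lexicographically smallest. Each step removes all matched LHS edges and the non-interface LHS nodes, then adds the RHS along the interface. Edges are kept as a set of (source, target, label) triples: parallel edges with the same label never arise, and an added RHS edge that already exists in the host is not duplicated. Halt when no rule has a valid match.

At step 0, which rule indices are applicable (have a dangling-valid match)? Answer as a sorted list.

Answer: [R3]

Steps:
R0: no valid match — 1 raw match, all fail dangling condition
R1: no valid match — LHS pattern not found
R2: no valid match — LHS pattern not found
R3: 4 valid matches — {0↦1, 1↦2}, {0↦1, 1↦3}, {0↦4, 1↦2} (+1 more)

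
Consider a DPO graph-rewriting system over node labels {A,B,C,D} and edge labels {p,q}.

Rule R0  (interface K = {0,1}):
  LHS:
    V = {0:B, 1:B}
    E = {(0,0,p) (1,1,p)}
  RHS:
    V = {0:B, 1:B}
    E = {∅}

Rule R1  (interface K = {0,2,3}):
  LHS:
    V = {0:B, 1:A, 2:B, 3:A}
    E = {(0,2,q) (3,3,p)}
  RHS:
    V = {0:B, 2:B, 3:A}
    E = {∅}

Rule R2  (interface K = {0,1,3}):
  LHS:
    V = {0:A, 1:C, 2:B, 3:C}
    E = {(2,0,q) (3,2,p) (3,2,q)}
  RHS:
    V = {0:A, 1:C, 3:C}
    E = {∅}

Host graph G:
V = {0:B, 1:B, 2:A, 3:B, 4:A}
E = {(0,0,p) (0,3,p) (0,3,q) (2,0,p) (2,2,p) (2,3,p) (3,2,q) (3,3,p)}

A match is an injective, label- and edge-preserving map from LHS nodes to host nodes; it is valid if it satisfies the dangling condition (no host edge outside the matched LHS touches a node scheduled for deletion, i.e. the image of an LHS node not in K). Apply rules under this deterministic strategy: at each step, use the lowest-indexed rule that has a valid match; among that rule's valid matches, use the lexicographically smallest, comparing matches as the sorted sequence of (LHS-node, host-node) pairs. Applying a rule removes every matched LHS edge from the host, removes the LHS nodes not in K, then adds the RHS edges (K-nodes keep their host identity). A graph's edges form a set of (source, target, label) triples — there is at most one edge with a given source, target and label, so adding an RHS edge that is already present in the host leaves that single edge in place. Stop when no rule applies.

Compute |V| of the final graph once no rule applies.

start.  V:5 E:8  edges: 0-p->0 0-p->3 0-q->3 2-p->0 2-p->2 2-p->3 3-q->2 3-p->3
1. fire R0 via {0↦0, 1↦3}  →  V:5 E:6  edges: 0-p->3 0-q->3 2-p->0 2-p->2 2-p->3 3-q->2
2. fire R1 via {0↦0, 1↦4, 2↦3, 3↦2}  →  V:4 E:4  edges: 0-p->3 2-p->0 2-p->3 3-q->2
normal form: no rule applies after step 2
NF nodes: {0:B, 1:B, 2:A, 3:B}

Answer: 4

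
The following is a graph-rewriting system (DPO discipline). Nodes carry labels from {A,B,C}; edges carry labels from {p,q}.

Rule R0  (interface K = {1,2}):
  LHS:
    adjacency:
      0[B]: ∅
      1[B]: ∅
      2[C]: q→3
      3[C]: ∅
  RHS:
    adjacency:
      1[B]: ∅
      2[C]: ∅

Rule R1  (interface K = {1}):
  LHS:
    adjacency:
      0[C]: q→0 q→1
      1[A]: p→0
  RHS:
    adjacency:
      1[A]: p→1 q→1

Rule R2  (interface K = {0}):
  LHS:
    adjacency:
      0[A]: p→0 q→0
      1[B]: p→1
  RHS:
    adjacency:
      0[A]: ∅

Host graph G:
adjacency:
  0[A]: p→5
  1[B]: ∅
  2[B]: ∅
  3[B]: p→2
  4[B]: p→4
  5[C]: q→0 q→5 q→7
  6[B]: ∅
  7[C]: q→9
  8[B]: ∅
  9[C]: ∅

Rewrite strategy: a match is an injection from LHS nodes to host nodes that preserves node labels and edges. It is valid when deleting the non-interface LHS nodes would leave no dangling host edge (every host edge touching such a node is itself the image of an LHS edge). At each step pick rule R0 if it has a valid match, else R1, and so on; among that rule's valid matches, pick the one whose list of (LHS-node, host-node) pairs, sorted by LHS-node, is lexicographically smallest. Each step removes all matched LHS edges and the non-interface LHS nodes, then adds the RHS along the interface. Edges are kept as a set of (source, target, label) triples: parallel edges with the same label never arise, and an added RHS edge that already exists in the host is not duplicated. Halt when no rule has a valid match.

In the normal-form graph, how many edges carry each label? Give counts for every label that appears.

[0] host  ⇒  10 nodes, 7 edges  {0-p->5 3-p->2 4-p->4 5-q->0 5-q->5 5-q->7 7-q->9}
[1] R0 @ {0↦1, 1↦2, 2↦7, 3↦9}  ⇒  8 nodes, 6 edges  {0-p->5 3-p->2 4-p->4 5-q->0 5-q->5 5-q->7}
[2] R0 @ {0↦6, 1↦2, 2↦5, 3↦7}  ⇒  6 nodes, 5 edges  {0-p->5 3-p->2 4-p->4 5-q->0 5-q->5}
[3] R1 @ {0↦5, 1↦0}  ⇒  5 nodes, 4 edges  {0-p->0 0-q->0 3-p->2 4-p->4}
[4] R2 @ {0↦0, 1↦4}  ⇒  4 nodes, 1 edges  {3-p->2}
final graph: no rule applies after step 4
NF edges: [(3, 2, 'p')]

Answer: p:1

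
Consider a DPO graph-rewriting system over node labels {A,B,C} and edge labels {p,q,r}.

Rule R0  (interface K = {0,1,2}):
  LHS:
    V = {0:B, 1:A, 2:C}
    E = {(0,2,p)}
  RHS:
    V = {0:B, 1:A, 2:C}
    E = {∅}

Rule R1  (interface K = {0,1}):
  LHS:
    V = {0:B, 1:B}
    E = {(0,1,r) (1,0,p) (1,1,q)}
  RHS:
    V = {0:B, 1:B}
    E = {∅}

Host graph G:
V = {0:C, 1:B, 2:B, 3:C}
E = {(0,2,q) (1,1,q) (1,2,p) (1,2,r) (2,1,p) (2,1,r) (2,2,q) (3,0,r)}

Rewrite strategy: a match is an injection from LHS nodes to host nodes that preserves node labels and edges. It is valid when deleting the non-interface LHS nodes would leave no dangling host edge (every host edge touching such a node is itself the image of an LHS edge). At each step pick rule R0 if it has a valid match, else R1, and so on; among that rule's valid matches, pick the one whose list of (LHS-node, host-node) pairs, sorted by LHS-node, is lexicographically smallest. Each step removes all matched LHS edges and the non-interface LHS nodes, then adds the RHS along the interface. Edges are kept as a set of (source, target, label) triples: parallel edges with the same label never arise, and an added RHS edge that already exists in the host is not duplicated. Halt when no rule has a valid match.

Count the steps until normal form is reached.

Answer: 2

Rewrite trace:
[0] host  ⇒  4 nodes, 8 edges  {0-q->2 1-q->1 1-p->2 1-r->2 2-p->1 2-r->1 2-q->2 3-r->0}
[1] R1 @ {0↦1, 1↦2}  ⇒  4 nodes, 5 edges  {0-q->2 1-q->1 1-p->2 2-r->1 3-r->0}
[2] R1 @ {0↦2, 1↦1}  ⇒  4 nodes, 2 edges  {0-q->2 3-r->0}
normal form: no rule applies after step 2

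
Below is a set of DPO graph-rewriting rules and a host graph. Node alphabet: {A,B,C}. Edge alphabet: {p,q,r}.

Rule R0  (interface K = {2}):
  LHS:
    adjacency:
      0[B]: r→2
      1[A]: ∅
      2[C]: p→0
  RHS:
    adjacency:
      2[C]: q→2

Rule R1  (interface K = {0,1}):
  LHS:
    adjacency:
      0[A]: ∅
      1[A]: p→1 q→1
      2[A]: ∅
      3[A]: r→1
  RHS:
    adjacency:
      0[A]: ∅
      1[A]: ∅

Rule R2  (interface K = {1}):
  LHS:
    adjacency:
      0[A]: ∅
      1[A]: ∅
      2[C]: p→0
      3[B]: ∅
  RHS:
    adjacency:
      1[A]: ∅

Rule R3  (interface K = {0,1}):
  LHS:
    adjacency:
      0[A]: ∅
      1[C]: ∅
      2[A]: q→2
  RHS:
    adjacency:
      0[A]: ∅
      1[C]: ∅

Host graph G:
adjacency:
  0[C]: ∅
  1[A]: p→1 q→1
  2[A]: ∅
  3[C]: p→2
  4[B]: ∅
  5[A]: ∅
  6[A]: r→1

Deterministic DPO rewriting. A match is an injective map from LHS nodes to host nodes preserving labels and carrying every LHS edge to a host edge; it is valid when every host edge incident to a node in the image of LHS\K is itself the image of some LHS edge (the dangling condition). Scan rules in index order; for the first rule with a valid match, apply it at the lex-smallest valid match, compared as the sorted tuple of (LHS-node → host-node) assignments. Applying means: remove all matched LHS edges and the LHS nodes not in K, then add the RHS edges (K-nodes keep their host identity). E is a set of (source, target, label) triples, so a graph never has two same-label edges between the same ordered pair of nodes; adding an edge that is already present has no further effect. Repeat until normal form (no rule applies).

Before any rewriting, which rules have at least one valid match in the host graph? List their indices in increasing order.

R0: no valid match — LHS pattern not found
R1: 1 valid match — {0↦2, 1↦1, 2↦5, 3↦6}
R2: 3 valid matches — {0↦2, 1↦1, 2↦3, 3↦4}, {0↦2, 1↦5, 2↦3, 3↦4}, {0↦2, 1↦6, 2↦3, 3↦4}
R3: no valid match — 6 raw matches, all fail dangling condition

Answer: [R1,R2]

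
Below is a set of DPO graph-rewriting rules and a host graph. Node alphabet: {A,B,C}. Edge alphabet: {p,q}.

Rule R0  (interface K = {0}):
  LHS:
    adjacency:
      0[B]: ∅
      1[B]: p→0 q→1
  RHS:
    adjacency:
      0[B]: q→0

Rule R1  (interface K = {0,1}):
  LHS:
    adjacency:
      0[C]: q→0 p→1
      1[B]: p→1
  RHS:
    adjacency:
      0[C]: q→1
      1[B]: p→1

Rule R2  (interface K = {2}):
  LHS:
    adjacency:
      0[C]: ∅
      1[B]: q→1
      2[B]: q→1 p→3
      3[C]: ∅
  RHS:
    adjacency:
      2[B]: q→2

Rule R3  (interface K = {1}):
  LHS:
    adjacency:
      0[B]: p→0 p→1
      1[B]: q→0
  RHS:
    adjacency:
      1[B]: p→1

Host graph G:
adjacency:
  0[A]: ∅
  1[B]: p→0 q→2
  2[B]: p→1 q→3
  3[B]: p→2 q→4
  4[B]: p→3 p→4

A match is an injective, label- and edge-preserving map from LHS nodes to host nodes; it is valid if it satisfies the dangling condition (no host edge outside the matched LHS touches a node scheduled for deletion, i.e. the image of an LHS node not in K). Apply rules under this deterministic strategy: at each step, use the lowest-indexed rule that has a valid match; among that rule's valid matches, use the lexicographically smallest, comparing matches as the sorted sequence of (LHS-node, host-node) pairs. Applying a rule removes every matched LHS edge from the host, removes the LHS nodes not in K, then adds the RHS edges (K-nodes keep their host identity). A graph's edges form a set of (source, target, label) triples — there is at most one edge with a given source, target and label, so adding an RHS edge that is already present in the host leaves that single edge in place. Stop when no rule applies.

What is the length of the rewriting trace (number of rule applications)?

start.  V:5 E:8  edges: 1-p->0 1-q->2 2-p->1 2-q->3 3-p->2 3-q->4 4-p->3 4-p->4
1. fire R3 via {0↦4, 1↦3}  →  V:4 E:6  edges: 1-p->0 1-q->2 2-p->1 2-q->3 3-p->2 3-p->3
2. fire R3 via {0↦3, 1↦2}  →  V:3 E:4  edges: 1-p->0 1-q->2 2-p->1 2-p->2
3. fire R3 via {0↦2, 1↦1}  →  V:2 E:2  edges: 1-p->0 1-p->1
halt: no rule applies after step 3

Answer: 3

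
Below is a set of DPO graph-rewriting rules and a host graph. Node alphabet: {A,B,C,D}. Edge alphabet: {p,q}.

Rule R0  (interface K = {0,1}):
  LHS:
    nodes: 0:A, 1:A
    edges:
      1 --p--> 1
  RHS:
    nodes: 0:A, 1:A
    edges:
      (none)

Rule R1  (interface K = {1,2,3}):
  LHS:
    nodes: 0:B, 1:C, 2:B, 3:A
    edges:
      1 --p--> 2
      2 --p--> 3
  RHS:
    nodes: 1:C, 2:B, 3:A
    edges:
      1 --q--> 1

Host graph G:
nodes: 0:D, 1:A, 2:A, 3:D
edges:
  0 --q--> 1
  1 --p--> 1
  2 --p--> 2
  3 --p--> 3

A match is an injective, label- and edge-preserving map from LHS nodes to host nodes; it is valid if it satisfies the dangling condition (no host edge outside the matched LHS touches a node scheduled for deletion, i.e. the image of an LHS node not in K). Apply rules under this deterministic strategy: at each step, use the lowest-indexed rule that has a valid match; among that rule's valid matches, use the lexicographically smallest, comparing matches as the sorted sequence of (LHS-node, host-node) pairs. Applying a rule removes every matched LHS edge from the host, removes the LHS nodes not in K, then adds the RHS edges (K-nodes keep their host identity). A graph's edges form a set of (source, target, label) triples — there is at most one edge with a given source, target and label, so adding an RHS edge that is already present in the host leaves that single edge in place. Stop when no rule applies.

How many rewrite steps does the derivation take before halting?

Answer: 2

Steps:
start.  V:4 E:4  edges: 0-q->1 1-p->1 2-p->2 3-p->3
1. fire R0 via {0↦1, 1↦2}  →  V:4 E:3  edges: 0-q->1 1-p->1 3-p->3
2. fire R0 via {0↦2, 1↦1}  →  V:4 E:2  edges: 0-q->1 3-p->3
normal form: no rule applies after step 2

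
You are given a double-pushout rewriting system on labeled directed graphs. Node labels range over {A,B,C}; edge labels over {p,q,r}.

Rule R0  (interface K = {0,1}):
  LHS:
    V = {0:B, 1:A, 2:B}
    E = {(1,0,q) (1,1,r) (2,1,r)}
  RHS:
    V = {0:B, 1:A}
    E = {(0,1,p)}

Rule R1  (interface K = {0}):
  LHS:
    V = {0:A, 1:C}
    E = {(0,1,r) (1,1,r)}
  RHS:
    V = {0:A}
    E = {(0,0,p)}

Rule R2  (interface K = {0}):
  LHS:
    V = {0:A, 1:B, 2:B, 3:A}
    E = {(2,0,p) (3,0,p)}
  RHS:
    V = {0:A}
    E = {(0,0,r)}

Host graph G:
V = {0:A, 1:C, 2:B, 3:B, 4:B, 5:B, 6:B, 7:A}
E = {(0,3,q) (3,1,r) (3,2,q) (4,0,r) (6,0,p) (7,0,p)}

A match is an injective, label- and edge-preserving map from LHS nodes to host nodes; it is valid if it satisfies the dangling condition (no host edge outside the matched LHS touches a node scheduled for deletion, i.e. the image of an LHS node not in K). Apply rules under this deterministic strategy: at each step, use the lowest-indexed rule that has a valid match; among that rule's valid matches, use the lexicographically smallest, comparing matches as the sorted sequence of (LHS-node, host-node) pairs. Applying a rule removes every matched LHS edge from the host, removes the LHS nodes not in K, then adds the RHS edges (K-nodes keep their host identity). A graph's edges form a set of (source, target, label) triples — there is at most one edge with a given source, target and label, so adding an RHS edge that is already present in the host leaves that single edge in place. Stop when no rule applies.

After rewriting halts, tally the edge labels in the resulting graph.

start.  V:8 E:6  edges: 0-q->3 3-r->1 3-q->2 4-r->0 6-p->0 7-p->0
1. fire R2 via {0↦0, 1↦5, 2↦6, 3↦7}  →  V:5 E:5  edges: 0-r->0 0-q->3 3-r->1 3-q->2 4-r->0
2. fire R0 via {0↦3, 1↦0, 2↦4}  →  V:4 E:3  edges: 3-p->0 3-r->1 3-q->2
final graph: no rule applies after step 2
NF edges: [(3, 0, 'p'), (3, 1, 'r'), (3, 2, 'q')]

Answer: p:1 q:1 r:1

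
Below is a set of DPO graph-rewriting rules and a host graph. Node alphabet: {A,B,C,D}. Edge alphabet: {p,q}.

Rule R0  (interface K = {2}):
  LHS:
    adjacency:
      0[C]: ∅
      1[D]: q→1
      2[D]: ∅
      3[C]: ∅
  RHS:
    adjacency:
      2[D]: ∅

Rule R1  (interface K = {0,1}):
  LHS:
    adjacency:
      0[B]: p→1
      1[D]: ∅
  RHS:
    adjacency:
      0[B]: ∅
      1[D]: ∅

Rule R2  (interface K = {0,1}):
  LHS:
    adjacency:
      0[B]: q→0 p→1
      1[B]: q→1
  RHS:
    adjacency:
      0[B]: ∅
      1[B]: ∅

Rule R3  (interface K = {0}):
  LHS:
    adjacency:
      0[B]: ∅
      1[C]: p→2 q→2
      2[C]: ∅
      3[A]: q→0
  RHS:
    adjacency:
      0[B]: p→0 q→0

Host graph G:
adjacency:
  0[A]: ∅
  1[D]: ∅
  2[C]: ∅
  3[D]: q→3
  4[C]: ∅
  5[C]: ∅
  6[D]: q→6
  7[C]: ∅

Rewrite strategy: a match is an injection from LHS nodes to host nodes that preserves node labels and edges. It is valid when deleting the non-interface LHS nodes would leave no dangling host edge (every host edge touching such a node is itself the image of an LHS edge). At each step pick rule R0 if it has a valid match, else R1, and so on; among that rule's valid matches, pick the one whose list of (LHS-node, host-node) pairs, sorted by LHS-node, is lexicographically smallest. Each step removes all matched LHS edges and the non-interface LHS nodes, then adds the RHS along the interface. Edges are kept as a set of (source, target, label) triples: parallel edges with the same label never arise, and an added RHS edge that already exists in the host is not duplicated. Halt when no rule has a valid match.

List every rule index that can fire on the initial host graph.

Answer: [R0]

Derivation:
R0: 48 valid matches — {0↦2, 1↦3, 2↦1, 3↦4}, {0↦2, 1↦3, 2↦1, 3↦5}, {0↦2, 1↦3, 2↦1, 3↦7} (+45 more)
R1: no valid match — LHS pattern not found
R2: no valid match — LHS pattern not found
R3: no valid match — LHS pattern not found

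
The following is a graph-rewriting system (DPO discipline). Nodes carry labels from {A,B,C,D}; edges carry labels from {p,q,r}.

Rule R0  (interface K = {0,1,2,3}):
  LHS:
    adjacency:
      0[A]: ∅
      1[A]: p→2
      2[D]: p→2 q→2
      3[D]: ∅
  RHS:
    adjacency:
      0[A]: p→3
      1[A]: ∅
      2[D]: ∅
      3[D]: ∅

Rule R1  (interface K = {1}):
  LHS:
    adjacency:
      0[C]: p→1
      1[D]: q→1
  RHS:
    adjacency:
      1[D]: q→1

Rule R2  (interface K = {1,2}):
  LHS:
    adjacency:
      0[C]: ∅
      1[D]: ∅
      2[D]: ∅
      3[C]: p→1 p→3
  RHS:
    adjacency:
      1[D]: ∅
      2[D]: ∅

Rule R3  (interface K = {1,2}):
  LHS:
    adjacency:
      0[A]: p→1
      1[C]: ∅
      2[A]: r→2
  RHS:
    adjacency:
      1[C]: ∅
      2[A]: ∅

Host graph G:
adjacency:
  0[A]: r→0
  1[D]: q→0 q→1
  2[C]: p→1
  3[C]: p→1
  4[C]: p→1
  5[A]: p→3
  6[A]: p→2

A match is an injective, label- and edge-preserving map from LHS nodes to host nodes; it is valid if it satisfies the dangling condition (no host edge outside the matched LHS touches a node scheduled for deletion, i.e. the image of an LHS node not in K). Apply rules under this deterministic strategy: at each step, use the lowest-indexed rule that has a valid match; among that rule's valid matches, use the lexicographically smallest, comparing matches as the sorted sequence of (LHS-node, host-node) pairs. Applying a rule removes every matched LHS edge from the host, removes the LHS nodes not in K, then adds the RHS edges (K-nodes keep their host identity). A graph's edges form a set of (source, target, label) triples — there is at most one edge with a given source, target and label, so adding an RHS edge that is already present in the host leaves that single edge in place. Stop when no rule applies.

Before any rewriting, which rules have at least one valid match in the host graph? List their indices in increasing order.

R0: no valid match — LHS pattern not found
R1: 1 valid match — {0↦4, 1↦1}
R2: no valid match — LHS pattern not found
R3: 2 valid matches — {0↦5, 1↦3, 2↦0}, {0↦6, 1↦2, 2↦0}

Answer: [R1,R3]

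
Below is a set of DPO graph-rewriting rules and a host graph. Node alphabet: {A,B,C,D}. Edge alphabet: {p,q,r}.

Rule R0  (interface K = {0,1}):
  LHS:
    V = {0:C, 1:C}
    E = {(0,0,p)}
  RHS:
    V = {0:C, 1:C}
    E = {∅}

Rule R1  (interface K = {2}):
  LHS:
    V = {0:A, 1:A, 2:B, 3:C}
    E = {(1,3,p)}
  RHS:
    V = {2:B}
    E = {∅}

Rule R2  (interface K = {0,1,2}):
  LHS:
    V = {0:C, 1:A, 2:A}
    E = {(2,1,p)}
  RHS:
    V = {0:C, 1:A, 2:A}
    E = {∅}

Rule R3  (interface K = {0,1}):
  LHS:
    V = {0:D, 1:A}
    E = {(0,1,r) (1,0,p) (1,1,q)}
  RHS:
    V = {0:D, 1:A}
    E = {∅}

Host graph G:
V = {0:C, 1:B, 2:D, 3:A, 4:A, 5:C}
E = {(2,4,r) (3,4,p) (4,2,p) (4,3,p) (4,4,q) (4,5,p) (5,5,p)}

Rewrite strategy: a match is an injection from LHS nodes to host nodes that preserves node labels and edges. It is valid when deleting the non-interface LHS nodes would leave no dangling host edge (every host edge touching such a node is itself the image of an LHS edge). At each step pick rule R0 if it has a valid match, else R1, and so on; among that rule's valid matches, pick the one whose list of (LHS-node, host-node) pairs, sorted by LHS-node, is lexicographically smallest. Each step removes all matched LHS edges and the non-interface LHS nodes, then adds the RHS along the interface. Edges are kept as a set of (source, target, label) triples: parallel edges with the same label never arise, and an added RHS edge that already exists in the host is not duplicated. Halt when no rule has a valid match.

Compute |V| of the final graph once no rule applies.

Answer: 3

Rewrite trace:
start.  V:6 E:7  edges: 2-r->4 3-p->4 4-p->2 4-p->3 4-q->4 4-p->5 5-p->5
1. fire R0 via {0↦5, 1↦0}  →  V:6 E:6  edges: 2-r->4 3-p->4 4-p->2 4-p->3 4-q->4 4-p->5
2. fire R2 via {0↦0, 1↦3, 2↦4}  →  V:6 E:5  edges: 2-r->4 3-p->4 4-p->2 4-q->4 4-p->5
3. fire R2 via {0↦0, 1↦4, 2↦3}  →  V:6 E:4  edges: 2-r->4 4-p->2 4-q->4 4-p->5
4. fire R3 via {0↦2, 1↦4}  →  V:6 E:1  edges: 4-p->5
5. fire R1 via {0↦3, 1↦4, 2↦1, 3↦5}  →  V:3 E:0  edges: ∅
normal form: no rule applies after step 5
NF nodes: {0:C, 1:B, 2:D}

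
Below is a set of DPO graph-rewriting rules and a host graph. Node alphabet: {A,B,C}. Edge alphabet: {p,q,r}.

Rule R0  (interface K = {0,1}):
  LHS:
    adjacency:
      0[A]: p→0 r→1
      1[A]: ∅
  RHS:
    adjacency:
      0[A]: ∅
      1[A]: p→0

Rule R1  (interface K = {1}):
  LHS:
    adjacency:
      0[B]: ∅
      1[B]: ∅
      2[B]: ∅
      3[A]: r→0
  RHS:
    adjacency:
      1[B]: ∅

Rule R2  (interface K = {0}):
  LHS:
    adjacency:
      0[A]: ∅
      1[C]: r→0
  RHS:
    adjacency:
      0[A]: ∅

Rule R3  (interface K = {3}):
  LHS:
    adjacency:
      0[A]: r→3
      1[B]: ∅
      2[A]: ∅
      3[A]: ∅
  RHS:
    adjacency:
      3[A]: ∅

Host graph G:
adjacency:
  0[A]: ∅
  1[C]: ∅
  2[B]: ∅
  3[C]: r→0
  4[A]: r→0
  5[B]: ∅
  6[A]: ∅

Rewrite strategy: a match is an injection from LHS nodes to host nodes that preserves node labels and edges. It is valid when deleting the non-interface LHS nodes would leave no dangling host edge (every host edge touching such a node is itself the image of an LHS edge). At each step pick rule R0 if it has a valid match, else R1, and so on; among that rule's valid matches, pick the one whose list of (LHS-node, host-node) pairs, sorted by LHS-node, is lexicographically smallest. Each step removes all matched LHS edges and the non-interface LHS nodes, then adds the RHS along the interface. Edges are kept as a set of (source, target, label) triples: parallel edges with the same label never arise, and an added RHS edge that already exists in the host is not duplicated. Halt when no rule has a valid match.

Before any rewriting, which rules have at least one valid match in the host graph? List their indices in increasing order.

Answer: [R2,R3]

Derivation:
R0: no valid match — LHS pattern not found
R1: no valid match — LHS pattern not found
R2: 1 valid match — {0↦0, 1↦3}
R3: 2 valid matches — {0↦4, 1↦2, 2↦6, 3↦0}, {0↦4, 1↦5, 2↦6, 3↦0}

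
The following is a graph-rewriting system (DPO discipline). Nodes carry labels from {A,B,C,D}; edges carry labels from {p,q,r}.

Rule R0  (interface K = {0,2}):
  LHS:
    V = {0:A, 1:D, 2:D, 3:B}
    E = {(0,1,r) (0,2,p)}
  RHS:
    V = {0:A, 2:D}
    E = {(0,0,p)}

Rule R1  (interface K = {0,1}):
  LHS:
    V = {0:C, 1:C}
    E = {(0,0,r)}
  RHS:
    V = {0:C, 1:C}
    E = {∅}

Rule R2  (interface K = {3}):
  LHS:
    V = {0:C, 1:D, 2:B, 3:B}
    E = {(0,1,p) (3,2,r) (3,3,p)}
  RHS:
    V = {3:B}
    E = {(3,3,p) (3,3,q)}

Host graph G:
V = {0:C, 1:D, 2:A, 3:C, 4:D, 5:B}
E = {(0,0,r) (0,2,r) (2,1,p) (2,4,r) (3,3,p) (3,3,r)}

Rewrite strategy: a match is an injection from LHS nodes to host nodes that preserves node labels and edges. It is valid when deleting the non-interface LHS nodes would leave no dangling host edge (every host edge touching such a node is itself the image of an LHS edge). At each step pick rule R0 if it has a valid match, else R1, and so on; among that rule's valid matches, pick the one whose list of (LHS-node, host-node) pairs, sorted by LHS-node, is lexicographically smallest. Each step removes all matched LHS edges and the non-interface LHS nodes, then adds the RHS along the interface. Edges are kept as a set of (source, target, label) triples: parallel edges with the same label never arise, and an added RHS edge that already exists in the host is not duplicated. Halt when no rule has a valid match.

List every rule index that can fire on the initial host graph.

R0: 1 valid match — {0↦2, 1↦4, 2↦1, 3↦5}
R1: 2 valid matches — {0↦0, 1↦3}, {0↦3, 1↦0}
R2: no valid match — LHS pattern not found

Answer: [R0,R1]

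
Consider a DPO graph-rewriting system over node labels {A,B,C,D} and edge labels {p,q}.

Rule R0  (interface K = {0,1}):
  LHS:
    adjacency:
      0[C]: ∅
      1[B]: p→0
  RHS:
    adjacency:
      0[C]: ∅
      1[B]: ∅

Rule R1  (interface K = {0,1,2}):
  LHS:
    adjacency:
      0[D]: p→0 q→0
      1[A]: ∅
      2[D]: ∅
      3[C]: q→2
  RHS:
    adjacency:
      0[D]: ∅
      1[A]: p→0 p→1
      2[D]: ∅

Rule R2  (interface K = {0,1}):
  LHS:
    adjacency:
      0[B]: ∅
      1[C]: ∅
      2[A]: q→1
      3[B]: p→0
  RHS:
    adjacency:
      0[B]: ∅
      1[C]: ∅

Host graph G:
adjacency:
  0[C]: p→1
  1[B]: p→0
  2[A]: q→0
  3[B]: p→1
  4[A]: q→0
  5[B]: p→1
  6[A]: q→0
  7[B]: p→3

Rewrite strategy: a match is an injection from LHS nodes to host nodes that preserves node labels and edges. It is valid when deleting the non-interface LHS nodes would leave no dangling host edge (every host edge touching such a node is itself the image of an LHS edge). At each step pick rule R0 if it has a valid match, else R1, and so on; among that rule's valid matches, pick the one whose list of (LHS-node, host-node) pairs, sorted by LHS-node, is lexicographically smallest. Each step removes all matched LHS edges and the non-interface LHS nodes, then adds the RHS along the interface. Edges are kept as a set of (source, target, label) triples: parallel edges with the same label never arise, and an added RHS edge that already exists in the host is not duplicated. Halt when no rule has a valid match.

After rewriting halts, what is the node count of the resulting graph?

Answer: 2

Steps:
initial: |V|=8 |E|=8  E = 0-p->1 1-p->0 2-q->0 3-p->1 4-q->0 5-p->1 6-q->0 7-p->3
step 1: apply R0 at {0↦0, 1↦1}  → |V|=8 |E|=7  E = 0-p->1 2-q->0 3-p->1 4-q->0 5-p->1 6-q->0 7-p->3
step 2: apply R2 at {0↦1, 1↦0, 2↦2, 3↦5}  → |V|=6 |E|=5  E = 0-p->1 3-p->1 4-q->0 6-q->0 7-p->3
step 3: apply R2 at {0↦3, 1↦0, 2↦4, 3↦7}  → |V|=4 |E|=3  E = 0-p->1 3-p->1 6-q->0
step 4: apply R2 at {0↦1, 1↦0, 2↦6, 3↦3}  → |V|=2 |E|=1  E = 0-p->1
normal form: no rule applies after step 4
NF nodes: {0:C, 1:B}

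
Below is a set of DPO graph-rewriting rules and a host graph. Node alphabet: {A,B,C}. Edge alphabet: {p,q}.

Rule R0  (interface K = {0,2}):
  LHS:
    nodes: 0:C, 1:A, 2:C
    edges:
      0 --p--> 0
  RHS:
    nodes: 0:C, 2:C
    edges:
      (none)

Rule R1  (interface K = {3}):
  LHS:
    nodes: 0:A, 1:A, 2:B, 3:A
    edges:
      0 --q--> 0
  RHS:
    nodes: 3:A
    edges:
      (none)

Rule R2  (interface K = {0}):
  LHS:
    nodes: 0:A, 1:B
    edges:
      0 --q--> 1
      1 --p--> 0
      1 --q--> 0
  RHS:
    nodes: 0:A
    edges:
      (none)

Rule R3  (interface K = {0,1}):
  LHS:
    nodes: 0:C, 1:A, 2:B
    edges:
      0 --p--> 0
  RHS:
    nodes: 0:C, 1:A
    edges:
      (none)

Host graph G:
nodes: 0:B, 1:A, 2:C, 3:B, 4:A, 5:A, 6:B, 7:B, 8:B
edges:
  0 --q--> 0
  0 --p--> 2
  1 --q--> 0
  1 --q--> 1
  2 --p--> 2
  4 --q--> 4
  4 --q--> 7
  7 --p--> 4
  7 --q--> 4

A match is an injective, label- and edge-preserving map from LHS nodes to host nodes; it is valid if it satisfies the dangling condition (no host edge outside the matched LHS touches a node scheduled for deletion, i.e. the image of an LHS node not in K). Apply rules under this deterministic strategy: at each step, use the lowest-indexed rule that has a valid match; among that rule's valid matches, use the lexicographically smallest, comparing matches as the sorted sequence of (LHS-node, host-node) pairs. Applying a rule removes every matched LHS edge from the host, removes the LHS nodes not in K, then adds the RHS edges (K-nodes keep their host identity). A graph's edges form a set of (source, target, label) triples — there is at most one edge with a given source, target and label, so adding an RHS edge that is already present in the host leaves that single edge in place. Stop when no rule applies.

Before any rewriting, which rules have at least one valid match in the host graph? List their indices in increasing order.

Answer: [R2,R3]

Derivation:
R0: no valid match — LHS pattern not found
R1: no valid match — 20 raw matches, all fail dangling condition
R2: 1 valid match — {0↦4, 1↦7}
R3: 9 valid matches — {0↦2, 1↦1, 2↦3}, {0↦2, 1↦1, 2↦6}, {0↦2, 1↦1, 2↦8} (+6 more)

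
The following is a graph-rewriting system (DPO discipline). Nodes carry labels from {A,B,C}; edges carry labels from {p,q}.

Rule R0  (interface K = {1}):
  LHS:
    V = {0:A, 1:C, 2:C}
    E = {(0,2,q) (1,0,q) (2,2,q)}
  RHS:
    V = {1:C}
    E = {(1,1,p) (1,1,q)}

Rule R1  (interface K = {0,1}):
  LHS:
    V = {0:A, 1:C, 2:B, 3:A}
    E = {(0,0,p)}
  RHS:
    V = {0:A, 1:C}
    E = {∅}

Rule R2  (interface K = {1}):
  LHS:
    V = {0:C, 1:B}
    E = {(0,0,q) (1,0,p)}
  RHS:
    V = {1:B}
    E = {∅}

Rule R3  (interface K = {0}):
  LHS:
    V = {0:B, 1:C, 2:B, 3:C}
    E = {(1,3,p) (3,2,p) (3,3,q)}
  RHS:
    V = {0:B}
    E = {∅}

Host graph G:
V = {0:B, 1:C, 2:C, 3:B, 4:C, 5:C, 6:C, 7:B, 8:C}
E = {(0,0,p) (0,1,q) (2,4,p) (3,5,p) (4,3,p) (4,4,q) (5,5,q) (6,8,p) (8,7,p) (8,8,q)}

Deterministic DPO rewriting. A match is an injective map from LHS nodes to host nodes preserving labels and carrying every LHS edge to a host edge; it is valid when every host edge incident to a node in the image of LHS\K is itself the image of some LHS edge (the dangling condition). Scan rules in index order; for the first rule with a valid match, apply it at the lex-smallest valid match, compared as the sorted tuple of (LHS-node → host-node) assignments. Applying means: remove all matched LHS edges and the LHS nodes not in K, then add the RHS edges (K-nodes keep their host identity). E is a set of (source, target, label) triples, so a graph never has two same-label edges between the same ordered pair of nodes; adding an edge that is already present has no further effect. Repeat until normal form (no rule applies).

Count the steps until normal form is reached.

Answer: 3

Rewrite trace:
initial: |V|=9 |E|=10  E = 0-p->0 0-q->1 2-p->4 3-p->5 4-p->3 4-q->4 5-q->5 6-p->8 8-p->7 8-q->8
step 1: apply R2 at {0↦5, 1↦3}  → |V|=8 |E|=8  E = 0-p->0 0-q->1 2-p->4 4-p->3 4-q->4 6-p->8 8-p->7 8-q->8
step 2: apply R3 at {0↦0, 1↦2, 2↦3, 3↦4}  → |V|=5 |E|=5  E = 0-p->0 0-q->1 6-p->8 8-p->7 8-q->8
step 3: apply R3 at {0↦0, 1↦6, 2↦7, 3↦8}  → |V|=2 |E|=2  E = 0-p->0 0-q->1
halt: no rule applies after step 3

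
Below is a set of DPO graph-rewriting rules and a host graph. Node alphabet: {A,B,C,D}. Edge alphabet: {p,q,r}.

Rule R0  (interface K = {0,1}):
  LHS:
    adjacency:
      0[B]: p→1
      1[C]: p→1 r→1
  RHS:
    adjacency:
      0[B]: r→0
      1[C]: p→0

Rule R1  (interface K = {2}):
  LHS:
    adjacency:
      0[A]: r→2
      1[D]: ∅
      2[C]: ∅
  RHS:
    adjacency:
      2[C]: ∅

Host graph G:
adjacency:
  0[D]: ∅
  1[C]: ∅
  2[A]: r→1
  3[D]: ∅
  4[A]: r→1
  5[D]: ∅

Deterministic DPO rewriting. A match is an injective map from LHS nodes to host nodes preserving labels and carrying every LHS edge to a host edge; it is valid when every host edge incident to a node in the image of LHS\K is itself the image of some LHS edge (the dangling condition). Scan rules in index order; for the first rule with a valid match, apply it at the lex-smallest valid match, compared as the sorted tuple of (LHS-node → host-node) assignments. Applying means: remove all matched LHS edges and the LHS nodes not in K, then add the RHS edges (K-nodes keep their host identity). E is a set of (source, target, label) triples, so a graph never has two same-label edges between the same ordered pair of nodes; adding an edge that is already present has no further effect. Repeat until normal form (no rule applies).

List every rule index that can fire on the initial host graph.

Answer: [R1]

Steps:
R0: no valid match — LHS pattern not found
R1: 6 valid matches — {0↦2, 1↦0, 2↦1}, {0↦2, 1↦3, 2↦1}, {0↦2, 1↦5, 2↦1} (+3 more)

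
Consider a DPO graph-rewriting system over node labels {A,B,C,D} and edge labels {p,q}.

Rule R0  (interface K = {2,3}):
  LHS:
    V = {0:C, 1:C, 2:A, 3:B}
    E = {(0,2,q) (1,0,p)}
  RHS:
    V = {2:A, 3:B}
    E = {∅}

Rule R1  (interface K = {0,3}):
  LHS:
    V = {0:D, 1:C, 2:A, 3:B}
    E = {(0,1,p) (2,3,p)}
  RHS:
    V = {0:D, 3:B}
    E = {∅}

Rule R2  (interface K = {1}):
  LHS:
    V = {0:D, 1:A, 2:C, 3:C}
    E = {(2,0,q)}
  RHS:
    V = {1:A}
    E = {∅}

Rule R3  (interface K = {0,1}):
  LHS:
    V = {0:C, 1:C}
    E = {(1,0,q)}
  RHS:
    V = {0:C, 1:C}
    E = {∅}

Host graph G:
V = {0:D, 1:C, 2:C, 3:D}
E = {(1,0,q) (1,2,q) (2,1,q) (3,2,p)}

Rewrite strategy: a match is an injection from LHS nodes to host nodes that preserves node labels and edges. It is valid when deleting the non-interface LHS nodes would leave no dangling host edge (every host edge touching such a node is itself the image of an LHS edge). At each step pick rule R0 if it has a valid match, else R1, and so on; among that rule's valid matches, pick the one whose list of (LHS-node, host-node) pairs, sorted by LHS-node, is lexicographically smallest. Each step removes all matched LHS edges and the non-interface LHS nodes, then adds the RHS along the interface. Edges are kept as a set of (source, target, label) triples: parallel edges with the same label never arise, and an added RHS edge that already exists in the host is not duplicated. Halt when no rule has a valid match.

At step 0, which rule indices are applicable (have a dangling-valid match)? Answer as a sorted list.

R0: no valid match — LHS pattern not found
R1: no valid match — LHS pattern not found
R2: no valid match — LHS pattern not found
R3: 2 valid matches — {0↦1, 1↦2}, {0↦2, 1↦1}

Answer: [R3]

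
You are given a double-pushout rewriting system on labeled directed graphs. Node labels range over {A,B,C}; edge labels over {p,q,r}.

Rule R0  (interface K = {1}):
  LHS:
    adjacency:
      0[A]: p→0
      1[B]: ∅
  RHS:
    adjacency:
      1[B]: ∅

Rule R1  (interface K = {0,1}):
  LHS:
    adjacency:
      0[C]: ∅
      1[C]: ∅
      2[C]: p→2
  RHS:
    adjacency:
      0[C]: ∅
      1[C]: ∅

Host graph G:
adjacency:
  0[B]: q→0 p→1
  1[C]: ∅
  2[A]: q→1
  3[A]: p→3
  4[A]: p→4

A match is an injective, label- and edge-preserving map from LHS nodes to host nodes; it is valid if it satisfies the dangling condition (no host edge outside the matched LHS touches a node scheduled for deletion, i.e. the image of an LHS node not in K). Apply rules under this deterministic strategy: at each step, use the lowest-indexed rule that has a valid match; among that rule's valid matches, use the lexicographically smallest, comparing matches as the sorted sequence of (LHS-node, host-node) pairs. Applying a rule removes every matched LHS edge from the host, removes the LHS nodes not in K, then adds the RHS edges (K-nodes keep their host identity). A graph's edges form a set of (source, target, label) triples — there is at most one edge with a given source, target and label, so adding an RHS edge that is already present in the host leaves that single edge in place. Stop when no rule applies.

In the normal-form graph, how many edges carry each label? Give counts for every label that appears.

initial: |V|=5 |E|=5  E = 0-q->0 0-p->1 2-q->1 3-p->3 4-p->4
step 1: apply R0 at {0↦3, 1↦0}  → |V|=4 |E|=4  E = 0-q->0 0-p->1 2-q->1 4-p->4
step 2: apply R0 at {0↦4, 1↦0}  → |V|=3 |E|=3  E = 0-q->0 0-p->1 2-q->1
normal form: no rule applies after step 2
NF edges: [(0, 0, 'q'), (0, 1, 'p'), (2, 1, 'q')]

Answer: p:1 q:2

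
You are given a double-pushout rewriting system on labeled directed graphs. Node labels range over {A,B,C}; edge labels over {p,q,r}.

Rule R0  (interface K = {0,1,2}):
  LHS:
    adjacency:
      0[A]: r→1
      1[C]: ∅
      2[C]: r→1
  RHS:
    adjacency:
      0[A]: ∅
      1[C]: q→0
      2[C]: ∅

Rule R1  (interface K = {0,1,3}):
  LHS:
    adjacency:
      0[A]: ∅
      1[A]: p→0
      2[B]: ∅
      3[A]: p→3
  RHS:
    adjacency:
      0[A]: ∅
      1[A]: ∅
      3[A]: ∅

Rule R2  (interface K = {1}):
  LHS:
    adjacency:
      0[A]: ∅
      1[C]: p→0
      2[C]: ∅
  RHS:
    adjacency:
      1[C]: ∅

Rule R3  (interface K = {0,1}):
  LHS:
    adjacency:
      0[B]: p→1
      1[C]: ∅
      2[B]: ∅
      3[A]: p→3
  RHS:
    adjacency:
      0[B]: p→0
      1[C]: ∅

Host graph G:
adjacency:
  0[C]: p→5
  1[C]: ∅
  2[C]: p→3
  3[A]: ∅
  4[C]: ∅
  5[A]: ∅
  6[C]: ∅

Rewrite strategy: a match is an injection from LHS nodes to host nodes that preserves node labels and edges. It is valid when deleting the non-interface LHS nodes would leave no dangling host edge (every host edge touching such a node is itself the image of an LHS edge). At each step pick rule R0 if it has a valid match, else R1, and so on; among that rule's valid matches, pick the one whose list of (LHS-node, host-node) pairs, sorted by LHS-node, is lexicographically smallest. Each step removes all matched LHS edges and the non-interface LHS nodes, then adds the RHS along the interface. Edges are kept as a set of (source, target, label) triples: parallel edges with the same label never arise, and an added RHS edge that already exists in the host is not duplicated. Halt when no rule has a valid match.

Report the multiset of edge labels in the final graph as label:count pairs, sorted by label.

Answer: (no edges)

Derivation:
start.  V:7 E:2  edges: 0-p->5 2-p->3
1. fire R2 via {0↦3, 1↦2, 2↦1}  →  V:5 E:1  edges: 0-p->5
2. fire R2 via {0↦5, 1↦0, 2↦2}  →  V:3 E:0  edges: ∅
halt: no rule applies after step 2
NF edges: []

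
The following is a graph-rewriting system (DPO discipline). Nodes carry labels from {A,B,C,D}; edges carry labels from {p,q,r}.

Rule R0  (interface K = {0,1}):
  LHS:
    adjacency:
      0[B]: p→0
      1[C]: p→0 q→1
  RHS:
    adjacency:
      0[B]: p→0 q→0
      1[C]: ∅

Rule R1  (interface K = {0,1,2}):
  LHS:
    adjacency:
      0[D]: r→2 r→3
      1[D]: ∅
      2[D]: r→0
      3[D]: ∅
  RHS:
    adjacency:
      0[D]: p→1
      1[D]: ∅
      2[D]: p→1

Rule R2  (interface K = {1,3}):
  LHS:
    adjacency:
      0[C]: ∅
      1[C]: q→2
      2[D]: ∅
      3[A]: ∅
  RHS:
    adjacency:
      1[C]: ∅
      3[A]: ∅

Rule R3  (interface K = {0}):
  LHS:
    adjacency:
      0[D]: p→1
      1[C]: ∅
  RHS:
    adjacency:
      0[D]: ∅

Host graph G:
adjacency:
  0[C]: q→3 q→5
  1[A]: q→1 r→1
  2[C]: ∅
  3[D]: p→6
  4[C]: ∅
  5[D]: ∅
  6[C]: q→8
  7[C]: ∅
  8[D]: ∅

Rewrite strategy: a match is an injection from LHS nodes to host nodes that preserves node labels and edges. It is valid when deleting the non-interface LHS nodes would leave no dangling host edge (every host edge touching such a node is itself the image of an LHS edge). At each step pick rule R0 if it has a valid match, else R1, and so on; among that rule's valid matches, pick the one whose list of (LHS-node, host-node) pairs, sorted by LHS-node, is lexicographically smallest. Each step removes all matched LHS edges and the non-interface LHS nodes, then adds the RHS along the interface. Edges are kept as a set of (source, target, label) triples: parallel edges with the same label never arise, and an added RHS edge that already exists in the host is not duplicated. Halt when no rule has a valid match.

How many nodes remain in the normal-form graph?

initial: |V|=9 |E|=6  E = 0-q->3 0-q->5 1-q->1 1-r->1 3-p->6 6-q->8
step 1: apply R2 at {0↦2, 1↦0, 2↦5, 3↦1}  → |V|=7 |E|=5  E = 0-q->3 1-q->1 1-r->1 3-p->6 6-q->8
step 2: apply R2 at {0↦4, 1↦6, 2↦8, 3↦1}  → |V|=5 |E|=4  E = 0-q->3 1-q->1 1-r->1 3-p->6
step 3: apply R3 at {0↦3, 1↦6}  → |V|=4 |E|=3  E = 0-q->3 1-q->1 1-r->1
step 4: apply R2 at {0↦7, 1↦0, 2↦3, 3↦1}  → |V|=2 |E|=2  E = 1-q->1 1-r->1
final graph: no rule applies after step 4
NF nodes: {0:C, 1:A}

Answer: 2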